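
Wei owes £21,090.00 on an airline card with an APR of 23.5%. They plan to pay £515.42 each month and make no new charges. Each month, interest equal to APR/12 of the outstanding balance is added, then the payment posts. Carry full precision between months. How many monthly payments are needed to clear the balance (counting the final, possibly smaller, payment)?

84 payments

Monthly rate r = 23.5%/12 = 1.95833% = 0.0195833.
Recurrence: B ← B·(1+r) − £515.42.
Month 1: interest £413.01; balance after payment £20,987.59.
Month 2: interest £411.01; balance after payment £20,883.18.
Closed form: n = −ln(1 − rB₀/P)/ln(1+r) = −ln(0.19869)/ln(1.01958) ≈ 83.326, so the balance reaches zero during payment 84.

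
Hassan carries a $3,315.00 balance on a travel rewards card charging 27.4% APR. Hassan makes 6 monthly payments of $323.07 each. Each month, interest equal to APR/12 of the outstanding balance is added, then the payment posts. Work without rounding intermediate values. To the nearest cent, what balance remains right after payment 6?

$1,743.38

Monthly rate r = 27.4%/12 = 2.28333% = 0.0228333.
Each month: B ← B·(1+r) − $323.07.
Month 1: interest $75.69; balance after payment $3,067.62.
Month 2: interest $70.04; balance after payment $2,814.60.
Month 3: interest $64.27; balance after payment $2,555.79.
Month 4: interest $58.36; balance after payment $2,291.08.
Month 5: interest $52.31; balance after payment $2,020.32.
Month 6: interest $46.13; balance after payment $1,743.38.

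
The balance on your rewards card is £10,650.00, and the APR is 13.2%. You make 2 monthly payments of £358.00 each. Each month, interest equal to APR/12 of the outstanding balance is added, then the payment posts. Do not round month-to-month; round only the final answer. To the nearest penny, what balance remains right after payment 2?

£10,165.65

Monthly rate r = 13.2%/12 = 1.1% = 0.011.
Each month: B ← B·(1+r) − £358.00.
Month 1: interest £117.15; balance after payment £10,409.15.
Month 2: interest £114.50; balance after payment £10,165.65.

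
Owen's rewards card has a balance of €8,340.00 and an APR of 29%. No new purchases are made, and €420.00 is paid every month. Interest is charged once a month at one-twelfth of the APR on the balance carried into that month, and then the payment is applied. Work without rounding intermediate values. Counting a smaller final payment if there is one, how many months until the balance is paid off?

Monthly rate r = 29%/12 = 2.41667% = 0.0241667.
Recurrence: B ← B·(1+r) − €420.00.
Month 1: interest €201.55; balance after payment €8,121.55.
Month 2: interest €196.27; balance after payment €7,897.82.
Closed form: n = −ln(1 − rB₀/P)/ln(1+r) = −ln(0.52012)/ln(1.02417) ≈ 27.375, so the balance reaches zero during payment 28.

28 payments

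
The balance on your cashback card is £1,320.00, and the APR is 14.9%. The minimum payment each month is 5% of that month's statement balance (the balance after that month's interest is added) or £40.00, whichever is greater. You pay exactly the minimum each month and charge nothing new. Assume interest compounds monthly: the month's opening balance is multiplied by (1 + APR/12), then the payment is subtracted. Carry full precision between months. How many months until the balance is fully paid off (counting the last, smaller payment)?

36 months

Monthly rate r = 14.9%/12 = 1.24167% = 0.0124167.
While 5% of the post-interest balance exceeds £40.00, each month B ← (B·(1+r))·(1 − 0.05), i.e. B shrinks by the factor (1+r)·0.95 = 0.9618.
This holds for months 1–14. Entering month 15 the balance is £765.13; 5% of the post-interest balance is now below £40.00, so the flat £40.00 minimum applies from here.
From month 15 a fixed £40.00 at rate r clears £765.13 in 22 more payments. Total: 14 + 22 = 36 months.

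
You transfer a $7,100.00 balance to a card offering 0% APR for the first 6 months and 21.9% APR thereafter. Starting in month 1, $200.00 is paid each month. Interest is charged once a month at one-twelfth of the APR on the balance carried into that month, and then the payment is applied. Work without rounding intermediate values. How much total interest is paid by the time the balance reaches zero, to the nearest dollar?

Promo months 1–6 at r₀ = 0%/12 = 0; months 7+ at r₁ = 21.9%/12 = 0.01825.
After month 6 (no interest yet): B = $7,100.00 − 6·$200.00 = $5,900.00.
Then at r₁ with $200.00/mo: n₂ = −ln(1 − r₁·B/P)/ln(1+r₁) ≈ 42.74 → 43 more payments.
Total paid = 48·$200.00 + $148.67 = $9,748.67; interest = $9,748.67 − $7,100.00 = $2,648.67.

$2,649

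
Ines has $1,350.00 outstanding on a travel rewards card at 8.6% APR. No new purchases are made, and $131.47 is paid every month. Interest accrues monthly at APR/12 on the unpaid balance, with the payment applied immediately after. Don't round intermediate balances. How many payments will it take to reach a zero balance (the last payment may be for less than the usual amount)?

11 months

Monthly rate r = 8.6%/12 = 0.716667% = 0.00716667.
Recurrence: B ← B·(1+r) − $131.47.
Month 1: interest $9.68; balance after payment $1,228.20.
Month 2: interest $8.80; balance after payment $1,105.54.
Closed form: n = −ln(1 − rB₀/P)/ln(1+r) = −ln(0.92641)/ln(1.00717) ≈ 10.704, so the balance reaches zero during payment 11.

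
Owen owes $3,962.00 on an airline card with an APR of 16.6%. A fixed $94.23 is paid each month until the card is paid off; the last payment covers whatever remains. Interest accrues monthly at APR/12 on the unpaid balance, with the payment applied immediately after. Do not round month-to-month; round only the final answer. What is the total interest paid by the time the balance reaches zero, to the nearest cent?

Monthly rate r = 16.6%/12 = 1.38333% = 0.0138333.
Payoff takes n = ⌈−ln(1 − rB₀/P)/ln(1+r)⌉ = ⌈63.428⌉ = 64 payments; the last is $40.48.
Total paid = 63·$94.23 + $40.48 = $5,976.97.
Total interest = total paid − principal = $5,976.97 − $3,962.00 = $2,014.97.

$2,014.97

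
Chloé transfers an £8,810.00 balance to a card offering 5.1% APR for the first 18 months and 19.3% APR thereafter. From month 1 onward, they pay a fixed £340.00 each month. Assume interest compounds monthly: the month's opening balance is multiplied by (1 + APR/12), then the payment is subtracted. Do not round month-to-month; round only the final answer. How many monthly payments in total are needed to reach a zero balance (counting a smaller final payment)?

29 months

Promo months 1–18 at r₀ = 5.1%/12 = 0.00425; months 19+ at r₁ = 19.3%/12 = 0.0160833.
After month 18: iterate B ← B·(1+r₀) − £340.00 for 18 months → £3,162.70.
Then at r₁ with £340.00/mo: n₂ = −ln(1 − r₁·B/P)/ln(1+r₁) ≈ 10.16 → 11 more payments.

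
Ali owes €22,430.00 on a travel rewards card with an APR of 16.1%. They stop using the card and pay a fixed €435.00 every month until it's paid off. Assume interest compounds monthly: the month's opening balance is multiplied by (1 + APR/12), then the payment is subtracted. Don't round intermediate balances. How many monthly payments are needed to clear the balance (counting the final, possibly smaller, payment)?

89 months

Monthly rate r = 16.1%/12 = 1.34167% = 0.0134167.
Recurrence: B ← B·(1+r) − €435.00.
Month 1: interest €300.94; balance after payment €22,295.94.
Month 2: interest €299.14; balance after payment €22,160.07.
Closed form: n = −ln(1 − rB₀/P)/ln(1+r) = −ln(0.30819)/ln(1.01342) ≈ 88.316, so the balance reaches zero during payment 89.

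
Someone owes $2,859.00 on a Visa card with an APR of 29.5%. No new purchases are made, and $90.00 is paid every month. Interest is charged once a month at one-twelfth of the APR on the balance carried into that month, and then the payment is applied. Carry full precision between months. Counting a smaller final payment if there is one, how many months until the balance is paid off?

63 months

Monthly rate r = 29.5%/12 = 2.45833% = 0.0245833.
Recurrence: B ← B·(1+r) − $90.00.
Month 1: interest $70.28; balance after payment $2,839.28.
Month 2: interest $69.80; balance after payment $2,819.08.
Closed form: n = −ln(1 − rB₀/P)/ln(1+r) = −ln(0.21907)/ln(1.02458) ≈ 62.520, so the balance reaches zero during payment 63.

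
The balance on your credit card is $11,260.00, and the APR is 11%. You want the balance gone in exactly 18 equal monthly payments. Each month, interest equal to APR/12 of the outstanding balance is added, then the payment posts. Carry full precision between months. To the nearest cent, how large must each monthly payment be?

Monthly rate r = 11%/12 = 0.916667% = 0.00916667.
Level-payment amortization: P = B₀·r / (1 − (1+r)^(−n)) = 11260.00·0.00916667 / (1 − 1.00917^(−18)).
Denominator 1 − (1+r)^(−18) = 0.151468729.
P = 103.217 / 0.151468729 ≈ 681.44.

$681.44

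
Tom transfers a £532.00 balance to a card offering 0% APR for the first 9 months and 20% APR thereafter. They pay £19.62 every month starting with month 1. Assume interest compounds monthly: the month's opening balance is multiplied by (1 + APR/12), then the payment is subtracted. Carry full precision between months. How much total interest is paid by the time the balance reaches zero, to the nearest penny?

£71.24

Promo months 1–9 at r₀ = 0%/12 = 0; months 10+ at r₁ = 20%/12 = 0.0166667.
After month 9 (no interest yet): B = £532.00 − 9·£19.62 = £355.42.
Then at r₁ with £19.62/mo: n₂ = −ln(1 − r₁·B/P)/ln(1+r₁) ≈ 21.74 → 22 more payments.
Total paid = 30·£19.62 + £14.64 = £603.24; interest = £603.24 − £532.00 = £71.24.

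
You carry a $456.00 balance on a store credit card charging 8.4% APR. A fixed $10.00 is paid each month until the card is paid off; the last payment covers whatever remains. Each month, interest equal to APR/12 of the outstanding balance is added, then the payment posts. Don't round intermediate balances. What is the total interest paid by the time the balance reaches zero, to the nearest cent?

Monthly rate r = 8.4%/12 = 0.7% = 0.007.
Payoff takes n = ⌈−ln(1 − rB₀/P)/ln(1+r)⌉ = ⌈55.119⌉ = 56 payments; the last is $1.19.
Total paid = 55·$10.00 + $1.19 = $551.19.
Total interest = total paid − principal = $551.19 − $456.00 = $95.19.

$95.19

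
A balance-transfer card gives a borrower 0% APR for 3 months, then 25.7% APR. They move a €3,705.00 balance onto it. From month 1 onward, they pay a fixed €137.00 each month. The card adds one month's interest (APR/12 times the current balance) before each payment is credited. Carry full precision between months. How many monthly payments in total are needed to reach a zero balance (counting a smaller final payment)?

Promo months 1–3 at r₀ = 0%/12 = 0; months 4+ at r₁ = 25.7%/12 = 0.0214167.
After month 3 (no interest yet): B = €3,705.00 − 3·€137.00 = €3,294.00.
Then at r₁ with €137.00/mo: n₂ = −ln(1 − r₁·B/P)/ln(1+r₁) ≈ 34.14 → 35 more payments.

38 payments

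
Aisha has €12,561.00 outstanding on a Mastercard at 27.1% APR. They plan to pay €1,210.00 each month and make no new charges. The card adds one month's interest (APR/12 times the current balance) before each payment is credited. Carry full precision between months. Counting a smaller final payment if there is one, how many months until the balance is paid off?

12 payments

Monthly rate r = 27.1%/12 = 2.25833% = 0.0225833.
Recurrence: B ← B·(1+r) − €1,210.00.
Month 1: interest €283.67; balance after payment €11,634.67.
Month 2: interest €262.75; balance after payment €10,687.42.
Closed form: n = −ln(1 − rB₀/P)/ln(1+r) = −ln(0.76556)/ln(1.02258) ≈ 11.962, so the balance reaches zero during payment 12.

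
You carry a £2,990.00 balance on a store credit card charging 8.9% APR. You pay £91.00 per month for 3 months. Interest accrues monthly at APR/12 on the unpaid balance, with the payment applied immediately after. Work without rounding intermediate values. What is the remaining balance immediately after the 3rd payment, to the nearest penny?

Monthly rate r = 8.9%/12 = 0.741667% = 0.00741667.
Each month: B ← B·(1+r) − £91.00.
Month 1: interest £22.18; balance after payment £2,921.18.
Month 2: interest £21.67; balance after payment £2,851.84.
Month 3: interest £21.15; balance after payment £2,781.99.

£2,781.99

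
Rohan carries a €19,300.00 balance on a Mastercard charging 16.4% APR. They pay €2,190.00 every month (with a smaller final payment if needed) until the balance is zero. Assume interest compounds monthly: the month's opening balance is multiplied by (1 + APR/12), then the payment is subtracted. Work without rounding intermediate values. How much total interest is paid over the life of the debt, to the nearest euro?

Monthly rate r = 16.4%/12 = 1.36667% = 0.0136667.
Payoff takes n = ⌈−ln(1 − rB₀/P)/ln(1+r)⌉ = ⌈9.454⌉ = 10 payments; the last is €998.81.
Total paid = 9·€2,190.00 + €998.81 = €20,708.81.
Total interest = total paid − principal = €20,708.81 − €19,300.00 = €1,408.81.

€1,409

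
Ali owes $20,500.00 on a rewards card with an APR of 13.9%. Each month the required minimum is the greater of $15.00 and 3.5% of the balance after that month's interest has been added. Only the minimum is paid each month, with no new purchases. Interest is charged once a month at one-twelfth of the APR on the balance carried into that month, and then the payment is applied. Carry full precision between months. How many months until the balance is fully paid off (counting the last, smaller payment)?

196 months

Monthly rate r = 13.9%/12 = 1.15833% = 0.0115833.
While 3.5% of the post-interest balance exceeds $15.00, each month B ← (B·(1+r))·(1 − 0.035), i.e. B shrinks by the factor (1+r)·0.965 = 0.97618.
This holds for months 1–161. Entering month 162 the balance is $422.59; 3.5% of the post-interest balance is now below $15.00, so the flat $15.00 minimum applies from here.
From month 162 a fixed $15.00 at rate r clears $422.59 in 35 more payments. Total: 161 + 35 = 196 months.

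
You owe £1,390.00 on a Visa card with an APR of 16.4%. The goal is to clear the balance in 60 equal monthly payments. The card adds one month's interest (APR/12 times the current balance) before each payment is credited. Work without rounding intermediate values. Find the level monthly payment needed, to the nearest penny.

Monthly rate r = 16.4%/12 = 1.36667% = 0.0136667.
Level-payment amortization: P = B₀·r / (1 − (1+r)^(−n)) = 1390.00·0.0136667 / (1 − 1.01367^(−60)).
Denominator 1 − (1+r)^(−60) = 0.557115915.
P = 18.9967 / 0.557115915 ≈ 34.10.

£34.10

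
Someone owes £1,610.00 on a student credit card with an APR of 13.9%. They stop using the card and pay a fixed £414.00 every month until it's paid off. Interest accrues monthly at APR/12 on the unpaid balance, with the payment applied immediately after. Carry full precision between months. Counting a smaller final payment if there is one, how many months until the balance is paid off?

Monthly rate r = 13.9%/12 = 1.15833% = 0.0115833.
Recurrence: B ← B·(1+r) − £414.00.
Month 1: interest £18.65; balance after payment £1,214.65.
Month 2: interest £14.07; balance after payment £814.72.
Month 3: interest £9.44; balance after payment £410.16.
Month 4: interest £4.75; balance after payment £0.91.
Month 5: interest £0.01; balance after payment £0.00.

5 months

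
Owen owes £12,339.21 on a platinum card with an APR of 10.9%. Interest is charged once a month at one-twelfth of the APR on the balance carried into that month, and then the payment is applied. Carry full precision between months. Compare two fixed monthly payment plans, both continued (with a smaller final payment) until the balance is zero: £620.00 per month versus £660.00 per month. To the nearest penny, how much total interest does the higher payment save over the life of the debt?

Monthly rate r = 10.9%/12 = 0.908333% = 0.00908333.
At £620.00/mo: n = ⌈−ln(1 − rB₀/P)/ln(1+r)⌉ = 23 payments (last £32.13); total interest = total paid − £12,339.21 = £1,332.92.
At £660.00/mo: 21 payments (last £385.10); total interest £1,245.89.
Interest saved = £1,332.92 − £1,245.89 = £87.03.

£87.03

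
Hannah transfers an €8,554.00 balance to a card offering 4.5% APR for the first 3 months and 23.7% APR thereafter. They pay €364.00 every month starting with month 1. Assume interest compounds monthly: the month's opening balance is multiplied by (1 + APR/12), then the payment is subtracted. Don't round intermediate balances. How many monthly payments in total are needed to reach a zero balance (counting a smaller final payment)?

30 payments

Promo months 1–3 at r₀ = 4.5%/12 = 0.00375; months 4+ at r₁ = 23.7%/12 = 0.01975.
After month 3: iterate B ← B·(1+r₀) − €364.00 for 3 months → €7,554.49.
Then at r₁ with €364.00/mo: n₂ = −ln(1 − r₁·B/P)/ln(1+r₁) ≈ 26.97 → 27 more payments.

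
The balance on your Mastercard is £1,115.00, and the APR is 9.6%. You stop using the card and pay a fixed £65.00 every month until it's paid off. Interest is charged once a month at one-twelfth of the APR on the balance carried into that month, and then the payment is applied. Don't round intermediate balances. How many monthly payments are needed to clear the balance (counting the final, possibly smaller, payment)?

Monthly rate r = 9.6%/12 = 0.8% = 0.008.
Recurrence: B ← B·(1+r) − £65.00.
Month 1: interest £8.92; balance after payment £1,058.92.
Month 2: interest £8.47; balance after payment £1,002.39.
Closed form: n = −ln(1 − rB₀/P)/ln(1+r) = −ln(0.86277)/ln(1.008) ≈ 18.525, so the balance reaches zero during payment 19.

19 months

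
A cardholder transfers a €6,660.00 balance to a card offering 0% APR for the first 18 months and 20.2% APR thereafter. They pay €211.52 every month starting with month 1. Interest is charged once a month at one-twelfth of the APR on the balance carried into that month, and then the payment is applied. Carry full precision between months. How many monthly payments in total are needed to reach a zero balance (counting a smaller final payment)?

Promo months 1–18 at r₀ = 0%/12 = 0; months 19+ at r₁ = 20.2%/12 = 0.0168333.
After month 18 (no interest yet): B = €6,660.00 − 18·€211.52 = €2,852.64.
Then at r₁ with €211.52/mo: n₂ = −ln(1 − r₁·B/P)/ln(1+r₁) ≈ 15.43 → 16 more payments.

34 months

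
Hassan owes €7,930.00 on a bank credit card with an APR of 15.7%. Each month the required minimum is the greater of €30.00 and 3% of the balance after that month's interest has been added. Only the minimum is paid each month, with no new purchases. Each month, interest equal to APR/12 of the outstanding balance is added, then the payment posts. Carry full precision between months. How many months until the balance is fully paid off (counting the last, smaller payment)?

Monthly rate r = 15.7%/12 = 1.30833% = 0.0130833.
While 3% of the post-interest balance exceeds €30.00, each month B ← (B·(1+r))·(1 − 0.03), i.e. B shrinks by the factor (1+r)·0.97 = 0.98269.
This holds for months 1–120. Entering month 121 the balance is €975.67; 3% of the post-interest balance is now below €30.00, so the flat €30.00 minimum applies from here.
From month 121 a fixed €30.00 at rate r clears €975.67 in 43 more payments. Total: 120 + 43 = 163 months.

163 months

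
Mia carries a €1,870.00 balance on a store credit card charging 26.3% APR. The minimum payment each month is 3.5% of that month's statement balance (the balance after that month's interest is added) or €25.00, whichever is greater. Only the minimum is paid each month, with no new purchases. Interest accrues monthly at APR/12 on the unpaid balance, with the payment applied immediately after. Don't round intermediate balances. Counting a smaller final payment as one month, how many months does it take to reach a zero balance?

Monthly rate r = 26.3%/12 = 2.19167% = 0.0219167.
While 3.5% of the post-interest balance exceeds €25.00, each month B ← (B·(1+r))·(1 − 0.035), i.e. B shrinks by the factor (1+r)·0.965 = 0.98615.
This holds for months 1–71. Entering month 72 the balance is €694.67; 3.5% of the post-interest balance is now below €25.00, so the flat €25.00 minimum applies from here.
From month 72 a fixed €25.00 at rate r clears €694.67 in 44 more payments. Total: 71 + 44 = 115 months.

115 months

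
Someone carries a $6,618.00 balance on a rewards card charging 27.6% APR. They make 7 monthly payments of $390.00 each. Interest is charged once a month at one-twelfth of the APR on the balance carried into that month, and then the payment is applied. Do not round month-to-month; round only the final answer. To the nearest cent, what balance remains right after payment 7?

Monthly rate r = 27.6%/12 = 2.3% = 0.023.
Each month: B ← B·(1+r) − $390.00.
Month 1: interest $152.21; balance after payment $6,380.21.
Month 2: interest $146.74; balance after payment $6,136.96.
Month 3: interest $141.15; balance after payment $5,888.11.
Month 4: interest $135.43; balance after payment $5,633.54.
Month 5: interest $129.57; balance after payment $5,373.11.
Month 6: interest $123.58; balance after payment $5,106.69.
Month 7: interest $117.45; balance after payment $4,834.14.

$4,834.14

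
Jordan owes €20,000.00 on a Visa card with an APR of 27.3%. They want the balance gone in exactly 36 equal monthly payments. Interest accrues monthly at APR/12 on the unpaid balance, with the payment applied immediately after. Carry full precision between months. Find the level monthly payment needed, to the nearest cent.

€819.73

Monthly rate r = 27.3%/12 = 2.275% = 0.02275.
Level-payment amortization: P = B₀·r / (1 − (1+r)^(−n)) = 20000.00·0.02275 / (1 − 1.02275^(−36)).
Denominator 1 − (1+r)^(−36) = 0.555063099.
P = 455 / 0.555063099 ≈ 819.73.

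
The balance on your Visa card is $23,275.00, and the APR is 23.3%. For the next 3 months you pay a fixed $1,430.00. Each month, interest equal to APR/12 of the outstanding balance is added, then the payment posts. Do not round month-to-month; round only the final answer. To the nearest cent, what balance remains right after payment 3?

$20,283.43

Monthly rate r = 23.3%/12 = 1.94167% = 0.0194167.
Each month: B ← B·(1+r) − $1,430.00.
Month 1: interest $451.92; balance after payment $22,296.92.
Month 2: interest $432.93; balance after payment $21,299.85.
Month 3: interest $413.57; balance after payment $20,283.43.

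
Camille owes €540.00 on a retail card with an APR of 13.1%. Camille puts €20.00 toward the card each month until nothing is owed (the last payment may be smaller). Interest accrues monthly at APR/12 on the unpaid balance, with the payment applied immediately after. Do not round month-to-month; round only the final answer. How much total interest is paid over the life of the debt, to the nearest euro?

Monthly rate r = 13.1%/12 = 1.09167% = 0.0109167.
Payoff takes n = ⌈−ln(1 − rB₀/P)/ln(1+r)⌉ = ⌈32.162⌉ = 33 payments; the last is €3.26.
Total paid = 32·€20.00 + €3.26 = €643.26.
Total interest = total paid − principal = €643.26 − €540.00 = €103.26.

€103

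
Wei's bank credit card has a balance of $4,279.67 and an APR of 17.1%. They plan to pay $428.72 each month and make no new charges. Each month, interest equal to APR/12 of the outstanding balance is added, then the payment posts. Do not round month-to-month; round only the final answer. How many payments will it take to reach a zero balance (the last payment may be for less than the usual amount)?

11 payments

Monthly rate r = 17.1%/12 = 1.425% = 0.01425.
Recurrence: B ← B·(1+r) − $428.72.
Month 1: interest $60.99; balance after payment $3,911.94.
Month 2: interest $55.75; balance after payment $3,538.96.
Closed form: n = −ln(1 − rB₀/P)/ln(1+r) = −ln(0.85775)/ln(1.01425) ≈ 10.844, so the balance reaches zero during payment 11.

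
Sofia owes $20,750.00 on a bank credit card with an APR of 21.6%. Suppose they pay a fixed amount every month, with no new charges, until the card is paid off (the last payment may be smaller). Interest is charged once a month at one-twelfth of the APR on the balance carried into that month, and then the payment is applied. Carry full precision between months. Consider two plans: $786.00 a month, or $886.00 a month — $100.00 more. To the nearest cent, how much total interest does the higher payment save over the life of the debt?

Monthly rate r = 21.6%/12 = 1.8% = 0.018.
At $786.00/mo: n = ⌈−ln(1 − rB₀/P)/ln(1+r)⌉ = 37 payments (last $110.26); total interest = total paid − $20,750.00 = $7,656.26.
At $886.00/mo: 31 payments (last $608.53); total interest $6,438.53.
Interest saved = $7,656.26 − $6,438.53 = $1,217.73.

$1,217.73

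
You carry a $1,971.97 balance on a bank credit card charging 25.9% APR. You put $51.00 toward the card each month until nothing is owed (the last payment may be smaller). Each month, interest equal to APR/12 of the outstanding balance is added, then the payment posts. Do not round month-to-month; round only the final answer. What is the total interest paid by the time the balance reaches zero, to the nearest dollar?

$2,325

Monthly rate r = 25.9%/12 = 2.15833% = 0.0215833.
Payoff takes n = ⌈−ln(1 − rB₀/P)/ln(1+r)⌉ = ⌈84.250⌉ = 85 payments; the last is $12.84.
Total paid = 84·$51.00 + $12.84 = $4,296.84.
Total interest = total paid − principal = $4,296.84 − $1,971.97 = $2,324.87.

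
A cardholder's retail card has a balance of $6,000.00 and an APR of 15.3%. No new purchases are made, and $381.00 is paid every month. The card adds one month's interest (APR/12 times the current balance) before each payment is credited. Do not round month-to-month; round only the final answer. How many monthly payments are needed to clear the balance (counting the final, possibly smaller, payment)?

18 payments

Monthly rate r = 15.3%/12 = 1.275% = 0.01275.
Recurrence: B ← B·(1+r) − $381.00.
Month 1: interest $76.50; balance after payment $5,695.50.
Month 2: interest $72.62; balance after payment $5,387.12.
Closed form: n = −ln(1 − rB₀/P)/ln(1+r) = −ln(0.79921)/ln(1.01275) ≈ 17.691, so the balance reaches zero during payment 18.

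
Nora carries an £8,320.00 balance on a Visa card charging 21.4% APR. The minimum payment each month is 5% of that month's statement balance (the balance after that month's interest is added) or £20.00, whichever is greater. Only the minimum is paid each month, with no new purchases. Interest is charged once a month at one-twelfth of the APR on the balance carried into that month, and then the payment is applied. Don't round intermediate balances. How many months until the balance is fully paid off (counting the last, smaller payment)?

Monthly rate r = 21.4%/12 = 1.78333% = 0.0178333.
While 5% of the post-interest balance exceeds £20.00, each month B ← (B·(1+r))·(1 − 0.05), i.e. B shrinks by the factor (1+r)·0.95 = 0.96694.
This holds for months 1–91. Entering month 92 the balance is £390.43; 5% of the post-interest balance is now below £20.00, so the flat £20.00 minimum applies from here.
From month 92 a fixed £20.00 at rate r clears £390.43 in 25 more payments. Total: 91 + 25 = 116 months.

116 months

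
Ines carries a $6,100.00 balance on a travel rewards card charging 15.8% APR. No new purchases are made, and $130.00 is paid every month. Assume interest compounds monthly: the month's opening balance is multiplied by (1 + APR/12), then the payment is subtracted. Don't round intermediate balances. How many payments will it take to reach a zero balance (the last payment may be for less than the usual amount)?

Monthly rate r = 15.8%/12 = 1.31667% = 0.0131667.
Recurrence: B ← B·(1+r) − $130.00.
Month 1: interest $80.32; balance after payment $6,050.32.
Month 2: interest $79.66; balance after payment $5,999.98.
Closed form: n = −ln(1 − rB₀/P)/ln(1+r) = −ln(0.38218)/ln(1.01317) ≈ 73.533, so the balance reaches zero during payment 74.

74 months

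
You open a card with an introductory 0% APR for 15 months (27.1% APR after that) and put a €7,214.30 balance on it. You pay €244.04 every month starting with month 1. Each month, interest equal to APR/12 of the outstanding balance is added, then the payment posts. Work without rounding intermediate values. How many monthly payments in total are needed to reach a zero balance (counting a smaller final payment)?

33 payments

Promo months 1–15 at r₀ = 0%/12 = 0; months 16+ at r₁ = 27.1%/12 = 0.0225833.
After month 15 (no interest yet): B = €7,214.30 − 15·€244.04 = €3,553.70.
Then at r₁ with €244.04/mo: n₂ = −ln(1 − r₁·B/P)/ln(1+r₁) ≈ 17.86 → 18 more payments.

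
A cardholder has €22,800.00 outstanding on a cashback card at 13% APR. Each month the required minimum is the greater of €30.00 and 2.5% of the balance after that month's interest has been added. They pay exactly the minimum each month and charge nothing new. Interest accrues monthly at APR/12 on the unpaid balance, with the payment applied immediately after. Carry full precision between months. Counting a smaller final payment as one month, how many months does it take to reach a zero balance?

Monthly rate r = 13%/12 = 1.08333% = 0.0108333.
While 2.5% of the post-interest balance exceeds €30.00, each month B ← (B·(1+r))·(1 − 0.025), i.e. B shrinks by the factor (1+r)·0.975 = 0.98556.
This holds for months 1–204. Entering month 205 the balance is €1,173.56; 2.5% of the post-interest balance is now below €30.00, so the flat €30.00 minimum applies from here.
From month 205 a fixed €30.00 at rate r clears €1,173.56 in 52 more payments. Total: 204 + 52 = 256 months.

256 months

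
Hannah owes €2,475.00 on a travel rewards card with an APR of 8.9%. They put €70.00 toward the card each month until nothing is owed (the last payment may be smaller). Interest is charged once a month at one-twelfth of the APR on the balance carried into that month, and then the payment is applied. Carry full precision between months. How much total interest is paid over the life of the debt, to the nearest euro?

Monthly rate r = 8.9%/12 = 0.741667% = 0.00741667.
Payoff takes n = ⌈−ln(1 − rB₀/P)/ln(1+r)⌉ = ⌈41.158⌉ = 42 payments; the last is €11.07.
Total paid = 41·€70.00 + €11.07 = €2,881.07.
Total interest = total paid − principal = €2,881.07 − €2,475.00 = €406.07.

€406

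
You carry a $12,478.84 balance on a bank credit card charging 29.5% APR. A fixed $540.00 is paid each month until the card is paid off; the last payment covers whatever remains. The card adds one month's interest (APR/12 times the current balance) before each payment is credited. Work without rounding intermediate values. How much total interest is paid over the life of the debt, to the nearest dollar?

Monthly rate r = 29.5%/12 = 2.45833% = 0.0245833.
Payoff takes n = ⌈−ln(1 − rB₀/P)/ln(1+r)⌉ = ⌈34.569⌉ = 35 payments; the last is $309.02.
Total paid = 34·$540.00 + $309.02 = $18,669.02.
Total interest = total paid − principal = $18,669.02 − $12,478.84 = $6,190.18.

$6,190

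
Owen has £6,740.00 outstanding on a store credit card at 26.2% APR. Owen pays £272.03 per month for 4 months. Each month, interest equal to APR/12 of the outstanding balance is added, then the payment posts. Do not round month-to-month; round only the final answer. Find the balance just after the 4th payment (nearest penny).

Monthly rate r = 26.2%/12 = 2.18333% = 0.0218333.
Each month: B ← B·(1+r) − £272.03.
Month 1: interest £147.16; balance after payment £6,615.13.
Month 2: interest £144.43; balance after payment £6,487.53.
Month 3: interest £141.64; balance after payment £6,357.14.
Month 4: interest £138.80; balance after payment £6,223.91.

£6,223.91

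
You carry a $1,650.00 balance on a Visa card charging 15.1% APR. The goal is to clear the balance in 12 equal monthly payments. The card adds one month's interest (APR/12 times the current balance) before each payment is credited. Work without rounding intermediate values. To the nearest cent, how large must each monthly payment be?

$149.00

Monthly rate r = 15.1%/12 = 1.25833% = 0.0125833.
Level-payment amortization: P = B₀·r / (1 − (1+r)^(−n)) = 1650.00·0.0125833 / (1 − 1.01258^(−12)).
Denominator 1 − (1+r)^(−12) = 0.139341817.
P = 20.7625 / 0.139341817 ≈ 149.00.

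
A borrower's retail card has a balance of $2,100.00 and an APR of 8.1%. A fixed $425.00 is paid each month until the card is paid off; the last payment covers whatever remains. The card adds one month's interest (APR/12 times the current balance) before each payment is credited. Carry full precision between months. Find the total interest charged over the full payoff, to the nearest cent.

$43.08

Monthly rate r = 8.1%/12 = 0.675% = 0.00675.
Payoff takes n = ⌈−ln(1 − rB₀/P)/ln(1+r)⌉ = ⌈5.042⌉ = 6 payments; the last is $18.08.
Total paid = 5·$425.00 + $18.08 = $2,143.08.
Total interest = total paid − principal = $2,143.08 − $2,100.00 = $43.08.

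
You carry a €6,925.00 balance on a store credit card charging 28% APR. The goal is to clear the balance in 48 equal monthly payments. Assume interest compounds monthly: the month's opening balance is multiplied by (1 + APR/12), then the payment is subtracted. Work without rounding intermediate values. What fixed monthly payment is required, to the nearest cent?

€241.35

Monthly rate r = 28%/12 = 2.33333% = 0.0233333.
Level-payment amortization: P = B₀·r / (1 − (1+r)^(−n)) = 6925.00·0.0233333 / (1 − 1.02333^(−48)).
Denominator 1 − (1+r)^(−48) = 0.669494871.
P = 161.583 / 0.669494871 ≈ 241.35.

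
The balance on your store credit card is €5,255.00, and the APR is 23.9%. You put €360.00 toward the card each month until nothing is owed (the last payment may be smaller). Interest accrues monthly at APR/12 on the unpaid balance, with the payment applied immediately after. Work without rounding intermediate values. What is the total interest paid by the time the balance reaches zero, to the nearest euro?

Monthly rate r = 23.9%/12 = 1.99167% = 0.0199167.
Payoff takes n = ⌈−ln(1 − rB₀/P)/ln(1+r)⌉ = ⌈17.419⌉ = 18 payments; the last is €151.66.
Total paid = 17·€360.00 + €151.66 = €6,271.66.
Total interest = total paid − principal = €6,271.66 − €5,255.00 = €1,016.66.

€1,017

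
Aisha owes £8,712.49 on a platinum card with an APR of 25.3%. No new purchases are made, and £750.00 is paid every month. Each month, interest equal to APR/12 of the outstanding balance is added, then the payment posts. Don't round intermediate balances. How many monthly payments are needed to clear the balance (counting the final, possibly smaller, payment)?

14 payments

Monthly rate r = 25.3%/12 = 2.10833% = 0.0210833.
Recurrence: B ← B·(1+r) − £750.00.
Month 1: interest £183.69; balance after payment £8,146.18.
Month 2: interest £171.75; balance after payment £7,567.93.
Closed form: n = −ln(1 − rB₀/P)/ln(1+r) = −ln(0.75508)/ln(1.02108) ≈ 13.465, so the balance reaches zero during payment 14.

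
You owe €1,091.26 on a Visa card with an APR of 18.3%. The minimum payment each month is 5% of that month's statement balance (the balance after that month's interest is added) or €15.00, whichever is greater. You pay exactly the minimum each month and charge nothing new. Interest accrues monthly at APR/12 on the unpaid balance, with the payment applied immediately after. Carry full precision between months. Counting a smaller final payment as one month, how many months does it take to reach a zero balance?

Monthly rate r = 18.3%/12 = 1.525% = 0.01525.
While 5% of the post-interest balance exceeds €15.00, each month B ← (B·(1+r))·(1 − 0.05), i.e. B shrinks by the factor (1+r)·0.95 = 0.96449.
This holds for months 1–37. Entering month 38 the balance is €286.35; 5% of the post-interest balance is now below €15.00, so the flat €15.00 minimum applies from here.
From month 38 a fixed €15.00 at rate r clears €286.35 in 23 more payments. Total: 37 + 23 = 60 months.

60 months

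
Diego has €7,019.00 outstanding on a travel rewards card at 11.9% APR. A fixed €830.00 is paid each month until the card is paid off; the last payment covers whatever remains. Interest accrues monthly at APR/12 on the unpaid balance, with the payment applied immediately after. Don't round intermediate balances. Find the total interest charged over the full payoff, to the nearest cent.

Monthly rate r = 11.9%/12 = 0.991667% = 0.00991667.
Payoff takes n = ⌈−ln(1 − rB₀/P)/ln(1+r)⌉ = ⌈8.876⌉ = 9 payments; the last is €727.61.
Total paid = 8·€830.00 + €727.61 = €7,367.61.
Total interest = total paid − principal = €7,367.61 − €7,019.00 = €348.61.

€348.61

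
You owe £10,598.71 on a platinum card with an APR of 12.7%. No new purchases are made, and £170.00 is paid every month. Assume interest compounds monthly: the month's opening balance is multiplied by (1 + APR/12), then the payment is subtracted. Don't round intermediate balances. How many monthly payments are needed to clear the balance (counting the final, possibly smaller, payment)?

103 months

Monthly rate r = 12.7%/12 = 1.05833% = 0.0105833.
Recurrence: B ← B·(1+r) − £170.00.
Month 1: interest £112.17; balance after payment £10,540.88.
Month 2: interest £111.56; balance after payment £10,482.44.
Closed form: n = −ln(1 − rB₀/P)/ln(1+r) = −ln(0.34018)/ln(1.01058) ≈ 102.423, so the balance reaches zero during payment 103.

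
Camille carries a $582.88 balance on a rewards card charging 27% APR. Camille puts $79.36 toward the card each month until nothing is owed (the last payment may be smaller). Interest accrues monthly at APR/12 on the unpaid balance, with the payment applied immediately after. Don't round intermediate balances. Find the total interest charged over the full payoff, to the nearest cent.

Monthly rate r = 27%/12 = 2.25% = 0.0225.
Payoff takes n = ⌈−ln(1 − rB₀/P)/ln(1+r)⌉ = ⌈8.118⌉ = 9 payments; the last is $9.46.
Total paid = 8·$79.36 + $9.46 = $644.34.
Total interest = total paid − principal = $644.34 − $582.88 = $61.46.

$61.46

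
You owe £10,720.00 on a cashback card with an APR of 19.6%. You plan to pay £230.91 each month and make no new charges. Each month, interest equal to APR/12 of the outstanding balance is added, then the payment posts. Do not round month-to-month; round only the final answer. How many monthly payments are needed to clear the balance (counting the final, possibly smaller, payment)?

88 payments

Monthly rate r = 19.6%/12 = 1.63333% = 0.0163333.
Recurrence: B ← B·(1+r) − £230.91.
Month 1: interest £175.09; balance after payment £10,664.18.
Month 2: interest £174.18; balance after payment £10,607.45.
Closed form: n = −ln(1 − rB₀/P)/ln(1+r) = −ln(0.24172)/ln(1.01633) ≈ 87.644, so the balance reaches zero during payment 88.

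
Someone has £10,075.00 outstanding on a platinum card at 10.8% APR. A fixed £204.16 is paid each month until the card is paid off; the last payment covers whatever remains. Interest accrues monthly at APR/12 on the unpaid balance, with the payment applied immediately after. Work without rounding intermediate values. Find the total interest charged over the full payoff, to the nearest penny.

Monthly rate r = 10.8%/12 = 0.9% = 0.009.
Payoff takes n = ⌈−ln(1 − rB₀/P)/ln(1+r)⌉ = ⌈65.541⌉ = 66 payments; the last is £110.74.
Total paid = 65·£204.16 + £110.74 = £13,381.14.
Total interest = total paid − principal = £13,381.14 − £10,075.00 = £3,306.14.

£3,306.14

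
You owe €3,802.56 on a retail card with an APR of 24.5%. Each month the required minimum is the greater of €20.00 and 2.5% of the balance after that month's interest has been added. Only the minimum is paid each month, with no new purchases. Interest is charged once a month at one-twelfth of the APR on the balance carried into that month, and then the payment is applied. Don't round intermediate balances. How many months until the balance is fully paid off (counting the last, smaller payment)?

389 months

Monthly rate r = 24.5%/12 = 2.04167% = 0.0204167.
While 2.5% of the post-interest balance exceeds €20.00, each month B ← (B·(1+r))·(1 − 0.025), i.e. B shrinks by the factor (1+r)·0.975 = 0.99491.
This holds for months 1–310. Entering month 311 the balance is €780.81; 2.5% of the post-interest balance is now below €20.00, so the flat €20.00 minimum applies from here.
From month 311 a fixed €20.00 at rate r clears €780.81 in 79 more payments. Total: 310 + 79 = 389 months.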